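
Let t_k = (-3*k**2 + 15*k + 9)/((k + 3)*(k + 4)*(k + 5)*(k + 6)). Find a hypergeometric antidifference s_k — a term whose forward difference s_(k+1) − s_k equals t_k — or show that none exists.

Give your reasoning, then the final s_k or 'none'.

s_k = k*(-k**2 + 48*k + 13)/(20*(k + 3)*(k + 4)*(k + 5))

t_(k+1)/t_k = (k**3 - 16*k - 21)/(k**3 + 2*k**2 - 38*k - 21).
Factor: A=k + 3; B=k + 7; C=k**2 - 5*k - 3.
Set up (k + 3)·f(k+1) − (k + 6)·f(k) − (k**2 - 5*k - 3) = 0.
d = 3 from the (1,1,2) case.
Solve for f: f(k) = k*(k**2 - 48*k - 13)/60 (degree 3 ≤ 3).
Then R = B(k−1)f/C = k*(k + 6)*(k**2 - 48*k - 13)/(60*(k**2 - 5*k - 3)), so s_k = R(k)·t_k = k*(-k**2 + 48*k + 13)/(20*(k + 3)*(k + 4)*(k + 5)).
Check: Δs_k = 3*(-k**2 + 5*k + 3)/(k**4 + 18*k**3 + 119*k**2 + 342*k + 360). ✓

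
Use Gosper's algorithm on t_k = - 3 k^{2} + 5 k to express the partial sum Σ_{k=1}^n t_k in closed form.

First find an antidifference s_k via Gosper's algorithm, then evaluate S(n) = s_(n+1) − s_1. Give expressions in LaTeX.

r(k) = (3*k**2 + k - 2)/(k*(3*k - 5)) after simplifying.
Factor: A=1; B=1; C=k**2 - 5*k/3.
Set up (1)·f(k+1) − (1)·f(k) − (k**2 - 5*k/3) = 0.
d = 3 from the (0,0,2) case.
Solving with deg f ≤ 3: f(k) = k*(k - 3)*(k - 1)/3.
So s_k = (B(k−1)f/C)·t_k = ((k - 3)*(k - 1)/(3*k - 5))·t_k = k*(-k**2 + 4*k - 3).
Verify: k*(5 - 3*k) matches t_k.
Evaluate: s_(n+1) = n*(-n**2 + n + 2); subtract s_(1) = 0 ⇒ S(n) = n*(-n**2 + n + 2).

S(n) = n \left(- n^{2} + n + 2\right)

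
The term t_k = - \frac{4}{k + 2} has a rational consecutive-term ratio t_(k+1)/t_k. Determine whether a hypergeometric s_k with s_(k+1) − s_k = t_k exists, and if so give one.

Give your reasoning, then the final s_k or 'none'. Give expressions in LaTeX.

none (Gosper's algorithm certifies no s_k)

t_(k+1)/t_k = (k + 2)/(k + 3).
A = k + 2, B = k + 3, C = 1.
f must satisfy (k + 2)·f(k+1) − (k + 2)·f(k) = 1.
Degrees (1,1,0) ⇒ d ≤ 0.
Write f(k) = c0. Then LHS − RHS = -1, requiring -1 = 0: contradictory. No certificate.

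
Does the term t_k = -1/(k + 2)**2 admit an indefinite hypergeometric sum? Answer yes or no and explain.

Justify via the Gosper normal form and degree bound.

No — t_k has no hypergeometric antidifference.

r(k) = (k + 2)**2/(k + 3)**2 after simplifying.
Normal form (A,B,C) = (k**2 + 4*k + 4, k**2 + 6*k + 9, 1).
Set up (k**2 + 4*k + 4)·f(k+1) − (k**2 + 4*k + 4)·f(k) − (1) = 0.
Bound: deg f ≤ 0.
f = c0 ⇒ A·f(k+1) − B(k−1)·f(k) − C = -1. The system {-1 = 0} is inconsistent; no antidifference.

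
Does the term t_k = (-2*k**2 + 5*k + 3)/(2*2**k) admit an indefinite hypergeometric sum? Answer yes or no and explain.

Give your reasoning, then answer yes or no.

Ratio r(k) = (2*k**2 - k - 6)/(2*(2*k**2 - 5*k - 3)).
A = 1/2, B = 1, C = k**2 - 5*k/2 - 3/2.
Set up (1/2)·f(k+1) − (1)·f(k) − (k**2 - 5*k/2 - 3/2) = 0.
Bound: deg f ≤ 2.
A polynomial solution: f(k) = -2*k**2 + k + 2.
Get s_k = R·t_k = (2*k**2 - k - 2)/2**k with R(k) = B(k−1)f(k)/C(k) = -2*(2*k**2 - k - 2)/((k - 3)*(2*k + 1)).
Verify: (-2*k**2 + 5*k + 3)/(2*2**k) matches t_k.

Yes. s_k = (2*k**2 - k - 2)/2**k.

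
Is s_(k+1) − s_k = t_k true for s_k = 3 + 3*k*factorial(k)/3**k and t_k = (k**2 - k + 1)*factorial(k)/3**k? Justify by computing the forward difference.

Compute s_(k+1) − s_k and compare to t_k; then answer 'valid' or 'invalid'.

s_(k+1) = (3**(k + 1) + k**2*factorial(k) + 2*k*factorial(k) + factorial(k))/3**k
s_(k+1) − s_k = (k**2 - k + 1)*factorial(k)/3**k
(s_(k+1) − s_k) − t_k = 0

Valid — Δs_k = t_k.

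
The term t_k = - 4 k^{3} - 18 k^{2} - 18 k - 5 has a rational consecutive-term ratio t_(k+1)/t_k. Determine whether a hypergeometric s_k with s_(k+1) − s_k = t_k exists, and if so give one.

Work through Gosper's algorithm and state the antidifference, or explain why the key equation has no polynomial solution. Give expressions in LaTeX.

s_k = k \left(- k^{3} - 4 k^{2} - k + 1\right)

Step 1: r(k) = (4*k**3 + 30*k**2 + 66*k + 45)/(4*k**3 + 18*k**2 + 18*k + 5).
Normal form (A,B,C) = (1, 1, k**3 + 9*k**2/2 + 9*k/2 + 5/4).
f must satisfy (1)·f(k+1) − (1)·f(k) = k**3 + 9*k**2/2 + 9*k/2 + 5/4.
Bound: deg f ≤ 4.
A polynomial solution: f(k) = k*(k**3 + 4*k**2 + k - 1)/4.
Certificate R = B(k−1)f/C = k*(k**3 + 4*k**2 + k - 1)/((2*k + 1)*(2*k**2 + 8*k + 5)) gives s_k = k*(-k**3 - 4*k**2 - k + 1).
Check: Δs_k = -4*k**3 - 18*k**2 - 18*k - 5. ✓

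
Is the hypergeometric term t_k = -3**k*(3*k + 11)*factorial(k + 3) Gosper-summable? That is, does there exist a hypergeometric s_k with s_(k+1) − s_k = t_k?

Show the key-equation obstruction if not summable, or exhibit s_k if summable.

t_(k+1)/t_k = 3*(k + 4)*(3*k + 14)/(3*k + 11).
So A=3*k + 12 and B=1, with C=k + 11/3.
Need (3*k + 12)·f(k+1) − (1)·f(k) = k + 11/3.
d = 0 from the (1,0,1) case.
A polynomial solution: f(k) = 1/3.
So s_k = (B(k−1)f/C)·t_k = (1/(3*k + 11))·t_k = -3**k*factorial(k + 3).
Verify: -3**k*(3*k + 11)*factorial(k + 3) matches t_k.

Yes. s_k = -3**k*factorial(k + 3).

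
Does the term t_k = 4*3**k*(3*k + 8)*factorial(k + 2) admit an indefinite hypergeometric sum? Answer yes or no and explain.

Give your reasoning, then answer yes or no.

Yes. s_k = 4*3**k*factorial(k + 2).

Compute t_(k+1)/t_k: get 3*(k + 3)*(3*k + 11)/(3*k + 8).
Take A(k)=3*k + 9, B(k)=1, C(k)=k + 8/3.
Key eq: (3*k + 9)·f(k+1) = (1)·f(k) + (k + 8/3).
d = 0 from the (1,0,1) case.
Coefficient equations give f(k) = 1/3.
Get s_k = R·t_k = 4*3**k*factorial(k + 2) with R(k) = B(k−1)f(k)/C(k) = 1/(3*k + 8).
s_(k+1) − s_k = 4*3**k*(3*k + 8)*factorial(k + 2) = t_k.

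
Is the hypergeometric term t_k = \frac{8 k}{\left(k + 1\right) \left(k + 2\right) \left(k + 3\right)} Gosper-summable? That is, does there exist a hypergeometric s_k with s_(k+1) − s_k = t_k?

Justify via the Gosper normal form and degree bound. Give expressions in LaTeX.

The ratio is (k + 1)**2/(k*(k + 4)).
Take A(k)=k + 1, B(k)=k + 4, C(k)=k.
Need (k + 1)·f(k+1) − (k + 3)·f(k) = k.
Bound: deg f ≤ 2.
A polynomial solution: f(k) = k*(k - 1)/4.
Get s_k = R·t_k = 2*k*(k - 1)/((k + 1)*(k + 2)) with R(k) = B(k−1)f(k)/C(k) = (k - 1)*(k + 3)/4.
Check: Δs_k = 8*k/(k**3 + 6*k**2 + 11*k + 6). ✓

Yes. s_k = \frac{2 k \left(k - 1\right)}{\left(k + 1\right) \left(k + 2\right)}.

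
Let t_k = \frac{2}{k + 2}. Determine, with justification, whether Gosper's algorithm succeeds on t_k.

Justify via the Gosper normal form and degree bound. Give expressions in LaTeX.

No — the linear system for f has no solution.

Compute t_(k+1)/t_k: get (k + 2)/(k + 3).
Normal form (A,B,C) = (k + 2, k + 3, 1).
Need (k + 2)·f(k+1) − (k + 2)·f(k) = 1.
Degrees (1,1,0) ⇒ d ≤ 0.
Put f(k) = c0: A·f(k+1) − B(k−1)·f(k) − C = -1; need -1 = 0 — inconsistent ⇒ no f, not summable.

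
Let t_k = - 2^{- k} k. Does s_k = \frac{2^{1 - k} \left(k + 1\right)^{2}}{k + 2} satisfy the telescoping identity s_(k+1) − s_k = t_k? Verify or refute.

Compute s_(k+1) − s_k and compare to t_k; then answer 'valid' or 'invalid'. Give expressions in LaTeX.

Invalid: residual \frac{2^{- k} \left(k^{2} + 4 k + 2\right)}{k^{2} + 5 k + 6} ≠ 0.

s_(k+1) = (k + 2)**2/(2**k*(k + 3))
s_(k+1) − s_k = (-k**3 - 4*k**2 - 2*k + 2)/(2**k*(k**2 + 5*k + 6))
(s_(k+1) − s_k) − t_k = (k**2 + 4*k + 2)/(2**k*(k**2 + 5*k + 6))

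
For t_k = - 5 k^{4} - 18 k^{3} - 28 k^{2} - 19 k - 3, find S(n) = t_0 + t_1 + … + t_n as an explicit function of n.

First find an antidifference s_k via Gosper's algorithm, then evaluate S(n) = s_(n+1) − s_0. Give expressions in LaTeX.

Step 1: r(k) = (5*k**4 + 38*k**3 + 112*k**2 + 149*k + 73)/(5*k**4 + 18*k**3 + 28*k**2 + 19*k + 3).
Factor: A=1; B=1; C=k**4 + 18*k**3/5 + 28*k**2/5 + 19*k/5 + 3/5.
Need (1)·f(k+1) − (1)·f(k) = k**4 + 18*k**3/5 + 28*k**2/5 + 19*k/5 + 3/5.
Degrees (0,0,4) ⇒ d ≤ 5.
A polynomial solution: f(k) = k*(k**4 + 2*k**3 + 2*k**2 - 2)/5.
So s_k = (B(k−1)f/C)·t_k = (k*(k**4 + 2*k**3 + 2*k**2 - 2)/(5*k**4 + 18*k**3 + 28*k**2 + 19*k + 3))·t_k = k*(-k**4 - 2*k**3 - 2*k**2 + 2).
s_(k+1) − s_k = -5*k**4 - 18*k**3 - 28*k**2 - 19*k - 3 = t_k.
Σ_(k=0)^n t_k = s_(n+1) − s_(0) = (-n**5 - 7*n**4 - 20*n**3 - 28*n**2 - 17*n - 3) − (0), i.e. -n**5 - 7*n**4 - 20*n**3 - 28*n**2 - 17*n - 3.

S(n) = - n^{5} - 7 n^{4} - 20 n^{3} - 28 n^{2} - 17 n - 3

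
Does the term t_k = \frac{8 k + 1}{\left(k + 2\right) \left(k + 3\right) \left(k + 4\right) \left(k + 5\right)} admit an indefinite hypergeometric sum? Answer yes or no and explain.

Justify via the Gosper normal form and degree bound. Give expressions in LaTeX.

Yes. s_k = \frac{k \left(k^{2} + 9 k - 6\right)}{8 \left(k + 2\right) \left(k + 3\right) \left(k + 4\right)}.

Ratio r(k) = (k + 2)*(8*k + 9)/((k + 6)*(8*k + 1)).
Normal form (A,B,C) = (k + 2, k + 6, k + 1/8).
f must satisfy (k + 2)·f(k+1) − (k + 5)·f(k) = k + 1/8.
deg f ≤ 3 (via 1,1,1).
Solve for f: f(k) = k*(k**2 + 9*k - 6)/64 (degree 3 ≤ 3).
Certificate R = B(k−1)f/C = k*(k + 5)*(k**2 + 9*k - 6)/(8*(8*k + 1)) gives s_k = k*(k**2 + 9*k - 6)/(8*(k + 2)*(k + 3)*(k + 4)).
Check: Δs_k = (8*k + 1)/(k**4 + 14*k**3 + 71*k**2 + 154*k + 120). ✓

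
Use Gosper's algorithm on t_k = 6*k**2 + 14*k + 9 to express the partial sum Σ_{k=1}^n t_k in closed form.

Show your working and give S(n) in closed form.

The ratio is (6*k**2 + 26*k + 29)/(6*k**2 + 14*k + 9).
Normal form (A,B,C) = (1, 1, k**2 + 7*k/3 + 3/2).
Need (1)·f(k+1) − (1)·f(k) = k**2 + 7*k/3 + 3/2.
From deg A=0, deg B=0, deg C=2: d=3.
Coefficient equations give f(k) = k*(2*k**2 + 4*k + 3)/6.
Certificate R = B(k−1)f/C = k*(2*k**2 + 4*k + 3)/(6*k**2 + 14*k + 9) gives s_k = k*(2*k**2 + 4*k + 3).
Verify: 6*k**2 + 14*k + 9 matches t_k.
s_(n+1) = 2*n**3 + 10*n**2 + 17*n + 9 and s_(1) = 9, so S(n) = n*(2*n**2 + 10*n + 17).

S(n) = n*(2*n**2 + 10*n + 17)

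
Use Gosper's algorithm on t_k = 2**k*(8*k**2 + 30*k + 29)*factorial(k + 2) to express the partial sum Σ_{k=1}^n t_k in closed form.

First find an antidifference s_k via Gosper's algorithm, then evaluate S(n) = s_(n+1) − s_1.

Step 1: r(k) = 2*(8*k**3 + 70*k**2 + 205*k + 201)/(8*k**2 + 30*k + 29).
Take A(k)=2*k + 6, B(k)=1, C(k)=k**2 + 15*k/4 + 29/8.
f must satisfy (2*k + 6)·f(k+1) − (1)·f(k) = k**2 + 15*k/4 + 29/8.
deg f ≤ 1 (via 1,0,2).
Solving with deg f ≤ 1: f(k) = (4*k + 1)/8.
Certificate R = B(k−1)f/C = (4*k + 1)/(8*k**2 + 30*k + 29) gives s_k = 2**k*(4*k + 1)*factorial(k + 2).
Verify: 2**k*(8*k**2 + 30*k + 29)*factorial(k + 2) matches t_k.
Evaluate: s_(n+1) = 2**(n + 1)*(4*n + 5)*factorial(n + 3); subtract s_(1) = 60 ⇒ S(n) = 8*2**n*n*factorial(n + 3) + 10*2**n*factorial(n + 3) - 60.

S(n) = 8*2**n*n*factorial(n + 3) + 10*2**n*factorial(n + 3) - 60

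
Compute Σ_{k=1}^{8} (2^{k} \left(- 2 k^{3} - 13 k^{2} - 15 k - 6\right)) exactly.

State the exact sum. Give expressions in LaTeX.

Σ = -784376

r(k) = 2*(2*k**3 + 19*k**2 + 47*k + 36)/(2*k**3 + 13*k**2 + 15*k + 6) after simplifying.
Gosper form: A/B · C(k+1)/C(k) with A=2, B=1, C=k**3 + 13*k**2/2 + 15*k/2 + 3.
Key eq: (2)·f(k+1) = (1)·f(k) + (k**3 + 13*k**2/2 + 15*k/2 + 3).
deg f ≤ 3 (via 0,0,3).
A polynomial solution: f(k) = (2*k**3 + k**2 - k + 2)/2.
Then R = B(k−1)f/C = (2*k**3 + k**2 - k + 2)/(2*k**3 + 13*k**2 + 15*k + 6), so s_k = R(k)·t_k = 2**k*(-2*k**3 - k**2 + k - 2).
s_(k+1) − s_k = 2**k*(-2*k**3 - 13*k**2 - 15*k - 6) = t_k.
Sum = s_(9) − s_(1); s_(9) = -784384, s_(1) = -8 ⇒ -784376.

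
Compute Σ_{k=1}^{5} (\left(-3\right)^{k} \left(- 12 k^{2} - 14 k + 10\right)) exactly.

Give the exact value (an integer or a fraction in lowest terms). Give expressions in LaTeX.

Σ = 71436

r(k) = 3*(-6*k**2 - 19*k - 8)/(6*k**2 + 7*k - 5) after simplifying.
So A=-3 and B=1, with C=k**2 + 7*k/6 - 5/6.
Set up (-3)·f(k+1) − (1)·f(k) − (k**2 + 7*k/6 - 5/6) = 0.
deg f ≤ 2 (via 0,0,2).
Solving with deg f ≤ 2: f(k) = -(k + 1)*(3*k - 4)/12.
So s_k = (B(k−1)f/C)·t_k = (-(k + 1)*(3*k - 4)/(2*(2*k - 1)*(3*k + 5)))·t_k = (-3)**k*(3*k**2 - k - 4).
Δs = (-3)**k*(-12*k**2 - 14*k + 10), as required.
Telescoping: Σ = s_(6) − s_(1) = 71442 − (6) = 71436.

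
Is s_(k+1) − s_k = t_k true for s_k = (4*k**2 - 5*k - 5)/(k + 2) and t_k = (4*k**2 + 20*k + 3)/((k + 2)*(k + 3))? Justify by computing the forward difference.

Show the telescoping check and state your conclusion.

Valid: the claim telescopes to t_k.

s_(k+1) = (4*k**2 + 3*k - 6)/(k + 3)
s_(k+1) − s_k = (4*k**2 + 20*k + 3)/(k**2 + 5*k + 6)
(s_(k+1) − s_k) − t_k = 0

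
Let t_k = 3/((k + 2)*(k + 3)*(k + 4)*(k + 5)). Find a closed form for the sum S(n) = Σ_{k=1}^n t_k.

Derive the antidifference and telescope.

S(n) = n*(n**2 + 12*n + 47)/(60*(n**3 + 12*n**2 + 47*n + 60))

r(k) = (k + 2)/(k + 6) after simplifying.
Gosper form: A/B · C(k+1)/C(k) with A=k + 2, B=k + 6, C=1.
f must satisfy (k + 2)·f(k+1) − (k + 5)·f(k) = 1.
d = 3 from the (1,1,0) case.
A polynomial solution: f(k) = k*(k**2 + 9*k + 26)/72.
R(k) = B(k−1)·f(k)/C(k) = k*(k + 5)*(k**2 + 9*k + 26)/72; s_k = R·t_k = k*(k**2 + 9*k + 26)/(24*(k + 2)*(k + 3)*(k + 4)).
Check: Δs_k = 3/(k**4 + 14*k**3 + 71*k**2 + 154*k + 120). ✓
s_(n+1) = (n**3 + 12*n**2 + 47*n + 36)/(24*(n**3 + 12*n**2 + 47*n + 60)) and s_(1) = 1/40, so S(n) = n*(n**2 + 12*n + 47)/(60*(n**3 + 12*n**2 + 47*n + 60)).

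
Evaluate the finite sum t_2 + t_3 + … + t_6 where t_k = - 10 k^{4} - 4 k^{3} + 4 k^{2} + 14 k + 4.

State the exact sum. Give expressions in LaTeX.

r(k) = (5*k**4 + 22*k**3 + 34*k**2 + 15*k - 4)/(5*k**4 + 2*k**3 - 2*k**2 - 7*k - 2) after simplifying.
Normal form (A,B,C) = (1, 1, k**4 + 2*k**3/5 - 2*k**2/5 - 7*k/5 - 2/5).
Key eq: (1)·f(k+1) = (1)·f(k) + (k**4 + 2*k**3/5 - 2*k**2/5 - 7*k/5 - 2/5).
d = 5 from the (0,0,4) case.
A polynomial solution: f(k) = k*(k**4 - 2*k**3 - 2*k + 1)/5.
Certificate R = B(k−1)f/C = k*(k**4 - 2*k**3 - 2*k + 1)/(5*k**4 + 2*k**3 - 2*k**2 - 7*k - 2) gives s_k = 2*k*(-k**4 + 2*k**3 + 2*k - 1).
Check: Δs_k = -10*k**4 - 4*k**3 + 4*k**2 + 14*k + 4. ✓
Evaluate s at k=7 and k=2: -23828 and 12; difference -23840.

Σ = -23840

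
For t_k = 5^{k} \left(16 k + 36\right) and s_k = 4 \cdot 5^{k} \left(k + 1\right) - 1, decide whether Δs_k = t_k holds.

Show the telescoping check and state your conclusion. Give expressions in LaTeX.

s_(k+1) = 20*5**k*(k + 2) - 1
s_(k+1) − s_k = 5**k*(16*k + 36)
(s_(k+1) − s_k) − t_k = 0

valid (s_(k+1) − s_k reduces to t_k)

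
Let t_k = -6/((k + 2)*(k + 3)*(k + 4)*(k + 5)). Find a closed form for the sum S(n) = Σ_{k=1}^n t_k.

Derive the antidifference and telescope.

r(k) = (k + 2)/(k + 6) after simplifying.
So A=k + 2 and B=k + 6, with C=1.
Solve (k + 2)·f(k+1) − (k + 5)·f(k) = 1.
deg f ≤ 3 (via 1,1,0).
Solve for f: f(k) = k*(k**2 + 9*k + 26)/72 (degree 3 ≤ 3).
So s_k = (B(k−1)f/C)·t_k = (k*(k + 5)*(k**2 + 9*k + 26)/72)·t_k = k*(-k**2 - 9*k - 26)/(12*(k + 2)*(k + 3)*(k + 4)).
Δs = -6/(k**4 + 14*k**3 + 71*k**2 + 154*k + 120), as required.
Σ_(k=1)^n t_k = s_(n+1) − s_(1) = ((-n**3 - 12*n**2 - 47*n - 36)/(12*(n**3 + 12*n**2 + 47*n + 60))) − (-1/20), i.e. n*(-n**2 - 12*n - 47)/(30*(n**3 + 12*n**2 + 47*n + 60)).

S(n) = n*(-n**2 - 12*n - 47)/(30*(n**3 + 12*n**2 + 47*n + 60))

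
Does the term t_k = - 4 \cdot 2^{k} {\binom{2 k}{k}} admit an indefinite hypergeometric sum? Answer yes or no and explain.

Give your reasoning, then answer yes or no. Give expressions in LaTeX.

Ratio r(k) = 4*(2*k + 1)/(k + 1).
Factor: A=8*k + 4; B=k + 1; C=1.
Solve (8*k + 4)·f(k+1) − (k)·f(k) = 1.
d = -1 from the (1,1,0) case.
Negative degree bound (-1): no f exists, t_k not Gosper-summable.

No — negative degree bound, so no certificate f.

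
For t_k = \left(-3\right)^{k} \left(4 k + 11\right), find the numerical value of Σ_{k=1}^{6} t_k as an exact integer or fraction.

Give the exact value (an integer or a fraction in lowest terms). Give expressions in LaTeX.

Compute t_(k+1)/t_k: get 3*(-4*k - 15)/(4*k + 11).
So A=-3 and B=1, with C=k + 11/4.
Need (-3)·f(k+1) − (1)·f(k) = k + 11/4.
From deg A=0, deg B=0, deg C=1: d=1.
Solving with deg f ≤ 1: f(k) = -(k + 2)/4.
Certificate R = B(k−1)f/C = -(k + 2)/(4*k + 11) gives s_k = (-3)**k*(-k - 2).
Δs = (-3)**k*(4*k + 11), as required.
Σ_(k=1)^(6) t_k = s_(7) − s_(1) = 19683 − (9) = 19674.

Σ = 19674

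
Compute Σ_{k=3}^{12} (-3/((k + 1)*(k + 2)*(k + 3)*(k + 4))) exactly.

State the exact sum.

Σ = -9/1120

Compute t_(k+1)/t_k: get (k + 1)/(k + 5).
Take A(k)=k + 1, B(k)=k + 5, C(k)=1.
Solve (k + 1)·f(k+1) − (k + 4)·f(k) = 1.
Degrees (1,1,0) ⇒ d ≤ 3.
Coefficient equations give f(k) = k*(k**2 + 6*k + 11)/18.
So s_k = (B(k−1)f/C)·t_k = (k*(k + 4)*(k**2 + 6*k + 11)/18)·t_k = k*(-k**2 - 6*k - 11)/(6*(k + 1)*(k + 2)*(k + 3)).
Δs = -3/(k**4 + 10*k**3 + 35*k**2 + 50*k + 24), as required.
Σ_(k=3)^(12) t_k = s_(13) − s_(3) = -559/3360 − (-19/120) = -9/1120.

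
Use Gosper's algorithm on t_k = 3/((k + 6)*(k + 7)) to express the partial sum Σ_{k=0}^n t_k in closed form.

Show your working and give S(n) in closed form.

Ratio r(k) = (k + 6)/(k + 8).
Normal form (A,B,C) = (k + 6, k + 8, 1).
f must satisfy (k + 6)·f(k+1) − (k + 7)·f(k) = 1.
Degrees (1,1,0) ⇒ d ≤ 1.
Match coefficients ⇒ f(k) = k/6.
Certificate R = B(k−1)f/C = k*(k + 7)/6 gives s_k = k/(2*(k + 6)).
Verify: 3/(k**2 + 13*k + 42) matches t_k.
Evaluate: s_(n+1) = (n + 1)/(2*(n + 7)); subtract s_(0) = 0 ⇒ S(n) = (n + 1)/(2*(n + 7)).

S(n) = (n + 1)/(2*(n + 7))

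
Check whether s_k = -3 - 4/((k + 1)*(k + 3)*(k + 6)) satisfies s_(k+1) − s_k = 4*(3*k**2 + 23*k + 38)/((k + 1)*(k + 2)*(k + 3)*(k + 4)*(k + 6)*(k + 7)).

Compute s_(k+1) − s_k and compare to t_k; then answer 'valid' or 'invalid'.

Valid — Δs_k = t_k.

s_(k+1) = -3 - 4/((k + 2)*(k + 4)*(k + 7))
s_(k+1) − s_k = 4*(3*k**2 + 23*k + 38)/(k**6 + 23*k**5 + 207*k**4 + 925*k**3 + 2144*k**2 + 2412*k + 1008)
(s_(k+1) − s_k) − t_k = 0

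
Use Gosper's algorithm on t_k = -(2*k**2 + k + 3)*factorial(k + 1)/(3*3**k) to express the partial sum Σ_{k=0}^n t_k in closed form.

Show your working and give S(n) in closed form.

S(n) = 3**(-n - 1)*(3**(n + 1) - 2*n**3*factorial(n) - 9*n**2*factorial(n) - 13*n*factorial(n) - 6*factorial(n))

The ratio is (k + 2)*(k + 2*(k + 1)**2 + 4)/(3*(2*k**2 + k + 3)).
Take A(k)=k/3 + 2/3, B(k)=1, C(k)=k**2 + k/2 + 3/2.
f must satisfy (k/3 + 2/3)·f(k+1) − (1)·f(k) = k**2 + k/2 + 3/2.
Degrees (1,0,2) ⇒ d ≤ 1.
Solving with deg f ≤ 1: f(k) = 3*(2*k + 1)/2.
So s_k = (B(k−1)f/C)·t_k = (3*(2*k + 1)/(2*k**2 + k + 3))·t_k = -(2*k + 1)*factorial(k + 1)/3**k.
Verify: -(2*k**2 + k + 3)*factorial(k + 1)/(3*3**k) matches t_k.
s_(n+1) = -3**(-n - 1)*(2*n + 3)*factorial(n + 2) and s_(0) = -1, so S(n) = 3**(-n - 1)*(3**(n + 1) - 2*n**3*factorial(n) - 9*n**2*factorial(n) - 13*n*factorial(n) - 6*factorial(n)).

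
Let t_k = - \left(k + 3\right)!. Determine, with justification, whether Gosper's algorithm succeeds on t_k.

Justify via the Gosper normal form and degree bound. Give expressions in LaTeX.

The ratio is k + 4.
So A=k + 4 and B=1, with C=1.
Solve (k + 4)·f(k+1) − (1)·f(k) = 1.
Bound: deg f ≤ -1.
Bound -1 < 0, so the key equation has no polynomial solution.

No. Not Gosper-summable.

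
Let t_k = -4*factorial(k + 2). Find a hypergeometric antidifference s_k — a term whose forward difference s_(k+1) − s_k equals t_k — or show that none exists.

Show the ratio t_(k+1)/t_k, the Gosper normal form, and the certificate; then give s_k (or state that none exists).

t_(k+1)/t_k = k + 3.
So A=k + 3 and B=1, with C=1.
f must satisfy (k + 3)·f(k+1) − (1)·f(k) = 1.
deg f ≤ -1 (via 1,0,0).
d = -1 < 0 ⇒ no nonzero polynomial f; not summable.

none — t_k is not Gosper-summable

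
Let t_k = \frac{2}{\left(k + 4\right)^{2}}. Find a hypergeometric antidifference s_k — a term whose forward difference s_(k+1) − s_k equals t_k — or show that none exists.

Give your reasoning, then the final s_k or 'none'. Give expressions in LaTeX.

r(k) = (k + 4)**2/(k + 5)**2 after simplifying.
Gosper form: A/B · C(k+1)/C(k) with A=k**2 + 8*k + 16, B=k**2 + 10*k + 25, C=1.
Solve (k**2 + 8*k + 16)·f(k+1) − (k**2 + 8*k + 16)·f(k) = 1.
Degrees (2,2,0) ⇒ d ≤ 0.
Generic f = c0 gives residual -1; -1 = 0 cannot hold, so t_k is not Gosper-summable.

none — t_k is not Gosper-summable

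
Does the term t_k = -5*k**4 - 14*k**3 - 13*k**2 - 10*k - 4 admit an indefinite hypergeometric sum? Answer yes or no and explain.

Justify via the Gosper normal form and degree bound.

r(k) = (5*k**4 + 34*k**3 + 85*k**2 + 98*k + 46)/(5*k**4 + 14*k**3 + 13*k**2 + 10*k + 4) after simplifying.
Factor: A=1; B=1; C=k**4 + 14*k**3/5 + 13*k**2/5 + 2*k + 4/5.
Need (1)·f(k+1) − (1)·f(k) = k**4 + 14*k**3/5 + 13*k**2/5 + 2*k + 4/5.
Degrees (0,0,4) ⇒ d ≤ 5.
Solve for f: f(k) = k*(k**4 + k**3 - k**2 + 2*k + 1)/5 (degree 5 ≤ 5).
Get s_k = R·t_k = k*(-k**4 - k**3 + k**2 - 2*k - 1) with R(k) = B(k−1)f(k)/C(k) = k*(k**4 + k**3 - k**2 + 2*k + 1)/(5*k**4 + 14*k**3 + 13*k**2 + 10*k + 4).
Δs = -5*k**4 - 14*k**3 - 13*k**2 - 10*k - 4, as required.

Yes. s_k = k*(-k**4 - k**3 + k**2 - 2*k - 1).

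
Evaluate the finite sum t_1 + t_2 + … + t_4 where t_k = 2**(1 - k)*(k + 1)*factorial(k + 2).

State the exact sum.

r(k) = (k + 2)*(k + 3)/(2*(k + 1)) after simplifying.
Gosper form: A/B · C(k+1)/C(k) with A=k/2 + 3/2, B=1, C=k + 1.
Need (k/2 + 3/2)·f(k+1) − (1)·f(k) = k + 1.
deg f ≤ 0 (via 1,0,1).
Match coefficients ⇒ f(k) = 2.
Then R = B(k−1)f/C = 2/(k + 1), so s_k = R(k)·t_k = 2**(2 - k)*factorial(k + 2).
Δs = 2**(1 - k)*(k + 1)*factorial(k + 2), as required.
Sum = s_(5) − s_(1); s_(5) = 630, s_(1) = 12 ⇒ 618.

Σ = 618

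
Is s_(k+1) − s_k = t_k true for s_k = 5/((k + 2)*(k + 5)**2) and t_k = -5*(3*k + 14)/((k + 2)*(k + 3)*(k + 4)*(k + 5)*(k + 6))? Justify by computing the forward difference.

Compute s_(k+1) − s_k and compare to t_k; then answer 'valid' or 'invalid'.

s_(k+1) = 5/((k + 3)*(k + 6)**2)
s_(k+1) − s_k = 5/((k + 3)*(k + 6)**2) - 5/((k + 2)*(k + 5)**2)
(s_(k+1) − s_k) − t_k = 10*(4*k**2 + 39*k + 94)/(k**7 + 31*k**6 + 405*k**5 + 2885*k**4 + 12074*k**3 + 29604*k**2 + 39240*k + 21600)

Invalid: residual 10*(4*k**2 + 39*k + 94)/(k**7 + 31*k**6 + 405*k**5 + 2885*k**4 + 12074*k**3 + 29604*k**2 + 39240*k + 21600) ≠ 0.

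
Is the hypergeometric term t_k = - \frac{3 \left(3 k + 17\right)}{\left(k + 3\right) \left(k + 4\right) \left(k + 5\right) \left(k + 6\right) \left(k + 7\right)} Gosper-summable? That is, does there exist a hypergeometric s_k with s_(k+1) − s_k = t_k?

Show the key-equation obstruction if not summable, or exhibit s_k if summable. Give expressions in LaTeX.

Yes. s_k = \frac{k \left(- k^{2} - 13 k - 54\right)}{24 \left(k^{3} + 13 k^{2} + 54 k + 72\right)}.

Compute t_(k+1)/t_k: get (k + 3)*(3*k + 20)/((k + 8)*(3*k + 17)).
Gosper form: A/B · C(k+1)/C(k) with A=k + 3, B=k + 8, C=k + 17/3.
f must satisfy (k + 3)·f(k+1) − (k + 7)·f(k) = k + 17/3.
Degrees (1,1,1) ⇒ d ≤ 4.
Solve for f: f(k) = k*(k + 5)*(k**2 + 13*k + 54)/216 (degree 4 ≤ 4).
R(k) = B(k−1)·f(k)/C(k) = k*(k + 5)*(k + 7)*(k**2 + 13*k + 54)/(72*(3*k + 17)); s_k = R·t_k = k*(-k**2 - 13*k - 54)/(24*(k**3 + 13*k**2 + 54*k + 72)).
Verify: 3*(-3*k - 17)/(k**5 + 25*k**4 + 245*k**3 + 1175*k**2 + 2754*k + 2520) matches t_k.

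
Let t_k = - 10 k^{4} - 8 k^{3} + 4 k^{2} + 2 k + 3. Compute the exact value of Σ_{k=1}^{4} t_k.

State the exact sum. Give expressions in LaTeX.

Σ = -4188

r(k) = (10*k**4 + 48*k**3 + 80*k**2 + 54*k + 9)/(10*k**4 + 8*k**3 - 4*k**2 - 2*k - 3) after simplifying.
A = 1, B = 1, C = k**4 + 4*k**3/5 - 2*k**2/5 - k/5 - 3/10.
Solve (1)·f(k+1) − (1)·f(k) = k**4 + 4*k**3/5 - 2*k**2/5 - k/5 - 3/10.
Bound: deg f ≤ 5.
Coefficient equations give f(k) = k*(2*k**4 - 3*k**3 - 2*k**2 + 3*k - 3)/10.
Then R = B(k−1)f/C = k*(2*k**4 - 3*k**3 - 2*k**2 + 3*k - 3)/(10*k**4 + 8*k**3 - 4*k**2 - 2*k - 3), so s_k = R(k)·t_k = k*(-2*k**4 + 3*k**3 + 2*k**2 - 3*k + 3).
Δs = -10*k**4 - 8*k**3 + 4*k**2 + 2*k + 3, as required.
Evaluate s at k=5 and k=1: -4185 and 3; difference -4188.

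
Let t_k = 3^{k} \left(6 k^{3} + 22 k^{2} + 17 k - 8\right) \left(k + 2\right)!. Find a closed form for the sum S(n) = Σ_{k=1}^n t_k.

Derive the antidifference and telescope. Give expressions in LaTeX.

S(n) = 6 \cdot 3^{n} n^{2} \left(n + 3\right)! + 6 \cdot 3^{n} n \left(n + 3\right)! - 3 \cdot 3^{n} \left(n + 3\right)! + 18

r(k) = 3*(6*k**4 + 58*k**3 + 199*k**2 + 274*k + 111)/(6*k**3 + 22*k**2 + 17*k - 8) after simplifying.
Take A(k)=3*k + 9, B(k)=1, C(k)=k**3 + 11*k**2/3 + 17*k/6 - 4/3.
f must satisfy (3*k + 9)·f(k+1) − (1)·f(k) = k**3 + 11*k**2/3 + 17*k/6 - 4/3.
From deg A=1, deg B=0, deg C=3: d=2.
Solve for f: f(k) = (2*k**2 - 2*k - 1)/6 (degree 2 ≤ 2).
Then R = B(k−1)f/C = (2*k**2 - 2*k - 1)/(6*k**3 + 22*k**2 + 17*k - 8), so s_k = R(k)·t_k = 3**k*(2*k**2 - 2*k - 1)*factorial(k + 2).
Check: Δs_k = 3**k*(6*k**3 + 22*k**2 + 17*k - 8)*factorial(k + 2). ✓
Σ_(k=1)^n t_k = s_(n+1) − s_(1) = (3**(n + 1)*(2*n**2 + 2*n - 1)*factorial(n + 3)) − (-18), i.e. 6*3**n*n**2*factorial(n + 3) + 6*3**n*n*factorial(n + 3) - 3*3**n*factorial(n + 3) + 18.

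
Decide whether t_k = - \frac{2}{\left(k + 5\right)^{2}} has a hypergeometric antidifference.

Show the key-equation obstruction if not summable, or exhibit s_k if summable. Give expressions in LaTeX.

t_(k+1)/t_k = (k + 5)**2/(k + 6)**2.
Normal form (A,B,C) = (k**2 + 10*k + 25, k**2 + 12*k + 36, 1).
Set up (k**2 + 10*k + 25)·f(k+1) − (k**2 + 10*k + 25)·f(k) − (1) = 0.
From deg A=2, deg B=2, deg C=0: d=0.
f = c0 ⇒ A·f(k+1) − B(k−1)·f(k) − C = -1. The system {-1 = 0} is inconsistent; no antidifference.

No — the linear system for f has no solution.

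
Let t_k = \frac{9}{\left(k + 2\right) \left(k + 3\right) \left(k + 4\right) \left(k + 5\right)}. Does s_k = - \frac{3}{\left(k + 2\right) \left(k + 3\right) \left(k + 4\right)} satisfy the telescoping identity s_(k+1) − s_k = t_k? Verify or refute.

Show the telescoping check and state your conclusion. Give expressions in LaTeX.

s_(k+1) = -3/((k + 3)*(k + 4)*(k + 5))
s_(k+1) − s_k = 9/((k + 2)*(k + 3)*(k + 4)*(k + 5))
(s_(k+1) − s_k) − t_k = 0

Valid — Δs_k = t_k.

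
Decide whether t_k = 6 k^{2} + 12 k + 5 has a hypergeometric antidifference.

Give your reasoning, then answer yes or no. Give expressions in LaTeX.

Yes. s_k = k^{2} \left(2 k + 3\right).

Ratio r(k) = (6*k**2 + 24*k + 23)/(6*k**2 + 12*k + 5).
So A=1 and B=1, with C=k**2 + 2*k + 5/6.
Solve (1)·f(k+1) − (1)·f(k) = k**2 + 2*k + 5/6.
deg f ≤ 3 (via 0,0,2).
Coefficient equations give f(k) = k**2*(2*k + 3)/6.
R(k) = B(k−1)·f(k)/C(k) = k**2*(2*k + 3)/(6*k**2 + 12*k + 5); s_k = R·t_k = k**2*(2*k + 3).
Verify: 6*k**2 + 12*k + 5 matches t_k.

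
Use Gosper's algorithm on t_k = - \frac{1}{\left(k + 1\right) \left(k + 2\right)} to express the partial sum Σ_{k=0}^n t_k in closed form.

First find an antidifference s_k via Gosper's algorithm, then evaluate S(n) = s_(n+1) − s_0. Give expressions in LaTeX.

r(k) = (k + 1)/(k + 3) after simplifying.
Take A(k)=k + 1, B(k)=k + 3, C(k)=1.
Set up (k + 1)·f(k+1) − (k + 2)·f(k) − (1) = 0.
Degrees (1,1,0) ⇒ d ≤ 1.
A polynomial solution: f(k) = k.
So s_k = (B(k−1)f/C)·t_k = (k*(k + 2))·t_k = -k/(k + 1).
Verify: -1/(k**2 + 3*k + 2) matches t_k.
s_(n+1) = (-n - 1)/(n + 2) and s_(0) = 0, so S(n) = (-n - 1)/(n + 2).

S(n) = \frac{- n - 1}{n + 2}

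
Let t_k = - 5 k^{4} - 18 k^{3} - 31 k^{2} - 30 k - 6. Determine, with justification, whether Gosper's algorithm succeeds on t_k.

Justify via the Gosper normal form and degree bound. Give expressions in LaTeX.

Yes. s_k = k \left(- k^{4} - 2 k^{3} - 3 k^{2} - 4 k + 4\right).

Compute t_(k+1)/t_k: get (5*k**4 + 38*k**3 + 115*k**2 + 166*k + 90)/(5*k**4 + 18*k**3 + 31*k**2 + 30*k + 6).
Normal form (A,B,C) = (1, 1, k**4 + 18*k**3/5 + 31*k**2/5 + 6*k + 6/5).
Need (1)·f(k+1) − (1)·f(k) = k**4 + 18*k**3/5 + 31*k**2/5 + 6*k + 6/5.
d = 5 from the (0,0,4) case.
Match coefficients ⇒ f(k) = k*(k + 2)*(k**3 + 3*k - 2)/5.
Get s_k = R·t_k = k*(-k**4 - 2*k**3 - 3*k**2 - 4*k + 4) with R(k) = B(k−1)f(k)/C(k) = k*(k + 2)*(k**3 + 3*k - 2)/(5*k**4 + 18*k**3 + 31*k**2 + 30*k + 6).
s_(k+1) − s_k = -5*k**4 - 18*k**3 - 31*k**2 - 30*k - 6 = t_k.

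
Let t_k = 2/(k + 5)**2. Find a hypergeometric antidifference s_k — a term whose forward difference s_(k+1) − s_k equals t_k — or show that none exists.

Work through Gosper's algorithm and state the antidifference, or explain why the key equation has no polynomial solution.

t_(k+1)/t_k = (k + 5)**2/(k + 6)**2.
A = k**2 + 10*k + 25, B = k**2 + 12*k + 36, C = 1.
Solve (k**2 + 10*k + 25)·f(k+1) − (k**2 + 10*k + 25)·f(k) = 1.
Bound: deg f ≤ 0.
Generic f = c0 gives residual -1; -1 = 0 cannot hold, so t_k is not Gosper-summable.

not Gosper-summable; s_k does not exist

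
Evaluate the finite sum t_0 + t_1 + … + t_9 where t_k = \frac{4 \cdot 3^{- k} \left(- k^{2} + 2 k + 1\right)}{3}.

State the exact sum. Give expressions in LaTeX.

Compute t_(k+1)/t_k: get (k**2 - 2)/(3*(k**2 - 2*k - 1)).
Gosper form: A/B · C(k+1)/C(k) with A=1/3, B=1, C=k**2 - 2*k - 1.
Solve (1/3)·f(k+1) − (1)·f(k) = k**2 - 2*k - 1.
d = 2 from the (0,0,2) case.
Solving with deg f ≤ 2: f(k) = -3*(k**2 - k - 1)/2.
Get s_k = R·t_k = 2*(k**2 - k - 1)/3**k with R(k) = B(k−1)f(k)/C(k) = -3*(k**2 - k - 1)/(2*(k**2 - 2*k - 1)).
Verify: 4*(-k**2 + 2*k + 1)/(3*3**k) matches t_k.
Evaluate s at k=10 and k=0: 178/59049 and -2; difference 118276/59049.

Σ = 118276/59049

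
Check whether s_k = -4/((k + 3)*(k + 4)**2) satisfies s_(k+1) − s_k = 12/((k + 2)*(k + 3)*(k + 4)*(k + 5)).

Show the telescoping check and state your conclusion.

s_(k+1) = -4/((k + 4)*(k + 5)**2)
s_(k+1) − s_k = 4*(3*k + 13)/(k**5 + 21*k**4 + 175*k**3 + 723*k**2 + 1480*k + 1200)
(s_(k+1) − s_k) − t_k = 8*(-4*k - 17)/(k**6 + 23*k**5 + 217*k**4 + 1073*k**3 + 2926*k**2 + 4160*k + 2400)

Invalid: residual 8*(-4*k - 17)/(k**6 + 23*k**5 + 217*k**4 + 1073*k**3 + 2926*k**2 + 4160*k + 2400) ≠ 0.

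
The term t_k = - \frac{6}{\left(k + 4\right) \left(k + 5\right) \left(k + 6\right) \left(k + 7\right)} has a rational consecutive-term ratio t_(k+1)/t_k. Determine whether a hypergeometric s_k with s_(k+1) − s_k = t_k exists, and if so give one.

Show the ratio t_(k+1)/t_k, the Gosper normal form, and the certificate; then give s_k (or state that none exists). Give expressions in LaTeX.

s_k = \frac{k \left(- k^{2} - 15 k - 74\right)}{60 \left(k + 4\right) \left(k + 5\right) \left(k + 6\right)}

Compute t_(k+1)/t_k: get (k + 4)/(k + 8).
So A=k + 4 and B=k + 8, with C=1.
Key eq: (k + 4)·f(k+1) = (k + 7)·f(k) + (1).
d = 3 from the (1,1,0) case.
Solve for f: f(k) = k*(k**2 + 15*k + 74)/360 (degree 3 ≤ 3).
Then R = B(k−1)f/C = k*(k + 7)*(k**2 + 15*k + 74)/360, so s_k = R(k)·t_k = k*(-k**2 - 15*k - 74)/(60*(k + 4)*(k + 5)*(k + 6)).
s_(k+1) − s_k = -6/(k**4 + 22*k**3 + 179*k**2 + 638*k + 840) = t_k.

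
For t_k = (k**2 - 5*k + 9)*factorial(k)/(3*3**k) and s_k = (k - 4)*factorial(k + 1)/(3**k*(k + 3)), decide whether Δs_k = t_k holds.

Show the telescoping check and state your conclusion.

Invalid: residual -2*(k**3 - 2*k**2 - 9*k + 39)*factorial(k)/(3*3**k*(k + 3)*(k + 4)) ≠ 0.

s_(k+1) = (k - 3)*factorial(k + 2)/(3*3**k*(k + 4))
s_(k+1) − s_k = (k**3 - k**2 - 9*k + 30)*factorial(k + 1)/(3*3**k*(k + 3)*(k + 4))
(s_(k+1) − s_k) − t_k = -2*(k**3 - 2*k**2 - 9*k + 39)*factorial(k)/(3*3**k*(k + 3)*(k + 4))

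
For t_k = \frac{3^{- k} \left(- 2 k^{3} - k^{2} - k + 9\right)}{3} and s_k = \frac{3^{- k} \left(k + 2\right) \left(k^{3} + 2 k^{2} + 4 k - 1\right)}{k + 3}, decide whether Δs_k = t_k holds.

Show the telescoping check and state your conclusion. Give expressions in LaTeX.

s_(k+1) = (k**4 + 8*k**3 + 26*k**2 + 39*k + 18)/(3*3**k*(k + 4))
s_(k+1) − s_k = (-2*k**5 - 13*k**4 - 22*k**3 + 57*k + 78)/(3*3**k*(k**2 + 7*k + 12))
(s_(k+1) − s_k) − t_k = 2*(k**4 + 5*k**3 + 5*k**2 + 3*k - 15)/(3*3**k*(k**2 + 7*k + 12))

Invalid: residual \frac{2 \cdot 3^{- k} \left(k^{4} + 5 k^{3} + 5 k^{2} + 3 k - 15\right)}{3 \left(k^{2} + 7 k + 12\right)} ≠ 0.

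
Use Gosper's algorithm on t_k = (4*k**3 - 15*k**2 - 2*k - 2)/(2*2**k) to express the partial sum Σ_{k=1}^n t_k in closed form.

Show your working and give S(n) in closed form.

Compute t_(k+1)/t_k: get (4*k**3 - 3*k**2 - 20*k - 15)/(2*(4*k**3 - 15*k**2 - 2*k - 2)).
A = 1/2, B = 1, C = k**3 - 15*k**2/4 - k/2 - 1/2.
Need (1/2)·f(k+1) − (1)·f(k) = k**3 - 15*k**2/4 - k/2 - 1/2.
deg f ≤ 3 (via 0,0,3).
Solve for f: f(k) = -(4*k**3 - 3*k**2 + 4*k + 3)/2 (degree 3 ≤ 3).
R(k) = B(k−1)·f(k)/C(k) = -2*(4*k**3 - 3*k**2 + 4*k + 3)/(4*k**3 - 15*k**2 - 2*k - 2); s_k = R·t_k = (-4*k**3 + 3*k**2 - 4*k - 3)/2**k.
Check: Δs_k = (4*k**3 - 15*k**2 - 2*k - 2)/(2*2**k). ✓
Evaluate: s_(n+1) = 2**(-n - 1)*(-4*n**3 - 9*n**2 - 10*n - 8); subtract s_(1) = -4 ⇒ S(n) = 2**(-n - 1)*(2**(n + 3) - 4*n**3 - 9*n**2 - 10*n - 8).

S(n) = 2**(-n - 1)*(2**(n + 3) - 4*n**3 - 9*n**2 - 10*n - 8)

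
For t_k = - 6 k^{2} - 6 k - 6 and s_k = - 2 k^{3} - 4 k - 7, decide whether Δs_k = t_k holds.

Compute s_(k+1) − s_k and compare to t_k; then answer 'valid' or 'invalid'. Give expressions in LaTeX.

valid (s_(k+1) − s_k reduces to t_k)

s_(k+1) = -4*k - 2*(k + 1)**3 - 11
s_(k+1) − s_k = -6*k**2 - 6*k - 6
(s_(k+1) − s_k) − t_k = 0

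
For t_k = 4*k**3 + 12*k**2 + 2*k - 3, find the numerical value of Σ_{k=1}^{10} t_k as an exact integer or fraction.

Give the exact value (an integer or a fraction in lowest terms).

Ratio r(k) = (4*k**3 + 24*k**2 + 38*k + 15)/(4*k**3 + 12*k**2 + 2*k - 3).
Gosper form: A/B · C(k+1)/C(k) with A=1, B=1, C=k**3 + 3*k**2 + k/2 - 3/4.
Need (1)·f(k+1) − (1)·f(k) = k**3 + 3*k**2 + k/2 - 3/4.
Bound: deg f ≤ 4.
A polynomial solution: f(k) = k*(k**3 + 2*k**2 - 4*k - 2)/4.
Then R = B(k−1)f/C = k*(k**3 + 2*k**2 - 4*k - 2)/(4*k**3 + 12*k**2 + 2*k - 3), so s_k = R(k)·t_k = k*(k**3 + 2*k**2 - 4*k - 2).
s_(k+1) − s_k = 4*k**3 + 12*k**2 + 2*k - 3 = t_k.
Σ_(k=1)^(10) t_k = s_(11) − s_(1) = 16797 − (-3) = 16800.

Σ = 16800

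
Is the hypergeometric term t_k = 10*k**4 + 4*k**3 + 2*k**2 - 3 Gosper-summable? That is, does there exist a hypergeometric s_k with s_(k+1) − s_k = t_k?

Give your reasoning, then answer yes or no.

Step 1: r(k) = (10*k**4 + 44*k**3 + 74*k**2 + 56*k + 13)/(10*k**4 + 4*k**3 + 2*k**2 - 3).
A = 1, B = 1, C = k**4 + 2*k**3/5 + k**2/5 - 3/10.
Solve (1)·f(k+1) − (1)·f(k) = k**4 + 2*k**3/5 + k**2/5 - 3/10.
deg f ≤ 5 (via 0,0,4).
A polynomial solution: f(k) = k*(2*k**4 - 4*k**3 + 2*k**2 - 3)/10.
R(k) = B(k−1)·f(k)/C(k) = k*(2*k**4 - 4*k**3 + 2*k**2 - 3)/(10*k**4 + 4*k**3 + 2*k**2 - 3); s_k = R·t_k = k*(2*k**4 - 4*k**3 + 2*k**2 - 3).
Δs = 10*k**4 + 4*k**3 + 2*k**2 - 3, as required.

Yes. s_k = k*(2*k**4 - 4*k**3 + 2*k**2 - 3).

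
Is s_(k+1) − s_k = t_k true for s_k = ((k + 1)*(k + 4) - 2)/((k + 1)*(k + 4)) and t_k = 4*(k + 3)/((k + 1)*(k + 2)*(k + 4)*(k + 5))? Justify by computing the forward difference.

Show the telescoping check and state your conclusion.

s_(k+1) = ((k + 2)*(k + 5) - 2)/((k + 2)*(k + 5))
s_(k+1) − s_k = 4*(k + 3)/(k**4 + 12*k**3 + 49*k**2 + 78*k + 40)
(s_(k+1) − s_k) − t_k = 0

Valid — Δs_k = t_k.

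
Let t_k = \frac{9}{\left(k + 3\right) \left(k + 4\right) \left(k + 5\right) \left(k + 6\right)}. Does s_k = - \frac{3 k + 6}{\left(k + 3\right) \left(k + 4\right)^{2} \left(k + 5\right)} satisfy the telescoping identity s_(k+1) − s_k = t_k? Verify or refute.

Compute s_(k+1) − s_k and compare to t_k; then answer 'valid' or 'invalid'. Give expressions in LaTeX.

s_(k+1) = 3*(-k - 3)/((k + 4)*(k + 5)**2*(k + 6))
s_(k+1) − s_k = 3*(3*k**2 + 19*k + 24)/(k**6 + 27*k**5 + 301*k**4 + 1773*k**3 + 5818*k**2 + 10080*k + 7200)
(s_(k+1) − s_k) − t_k = 12*(-2*k - 9)/(k**6 + 27*k**5 + 301*k**4 + 1773*k**3 + 5818*k**2 + 10080*k + 7200)

Invalid: residual \frac{12 \left(- 2 k - 9\right)}{k^{6} + 27 k^{5} + 301 k^{4} + 1773 k^{3} + 5818 k^{2} + 10080 k + 7200} ≠ 0.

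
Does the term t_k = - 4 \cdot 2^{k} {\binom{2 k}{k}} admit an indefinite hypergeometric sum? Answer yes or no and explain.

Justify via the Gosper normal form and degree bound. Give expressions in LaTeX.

No — negative degree bound, so no certificate f.

t_(k+1)/t_k = 4*(2*k + 1)/(k + 1).
Take A(k)=8*k + 4, B(k)=k + 1, C(k)=1.
Set up (8*k + 4)·f(k+1) − (k)·f(k) − (1) = 0.
d = -1 from the (1,1,0) case.
Negative degree bound (-1): no f exists, t_k not Gosper-summable.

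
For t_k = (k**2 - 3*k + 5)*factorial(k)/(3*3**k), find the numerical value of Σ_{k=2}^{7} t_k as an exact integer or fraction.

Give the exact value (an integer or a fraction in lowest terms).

Compute t_(k+1)/t_k: get (k**3 + 2*k + 3)/(3*(k**2 - 3*k + 5)).
Normal form (A,B,C) = (k/3 + 1/3, 1, k**2 - 3*k + 5).
Solve (k/3 + 1/3)·f(k+1) − (1)·f(k) = k**2 - 3*k + 5.
deg f ≤ 1 (via 1,0,2).
Coefficient equations give f(k) = 3*(k - 2).
Then R = B(k−1)f/C = 3*(k - 2)/(k**2 - 3*k + 5), so s_k = R(k)·t_k = (k - 2)*factorial(k)/3**k.
s_(k+1) − s_k = (k**2 - 3*k + 5)*factorial(k)/(3*3**k) = t_k.
Sum = s_(8) − s_(2); s_(8) = 8960/243, s_(2) = 0 ⇒ 8960/243.

Σ = 8960/243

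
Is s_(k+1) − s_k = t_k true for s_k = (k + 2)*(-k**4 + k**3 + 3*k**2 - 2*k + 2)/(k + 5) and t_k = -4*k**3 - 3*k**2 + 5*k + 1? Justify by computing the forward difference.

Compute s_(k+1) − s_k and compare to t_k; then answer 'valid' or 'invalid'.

Invalid: residual 3*(3*k**4 + 24*k**3 + 13*k**2 - 28*k - 3)/(k**2 + 11*k + 30) ≠ 0.

s_(k+1) = (-k**5 - 6*k**4 - 9*k**3 + 3*k**2 + 12*k + 9)/(k + 6)
s_(k+1) − s_k = (-4*k**5 - 38*k**4 - 76*k**3 + 5*k**2 + 77*k + 21)/(k**2 + 11*k + 30)
(s_(k+1) − s_k) − t_k = 3*(3*k**4 + 24*k**3 + 13*k**2 - 28*k - 3)/(k**2 + 11*k + 30)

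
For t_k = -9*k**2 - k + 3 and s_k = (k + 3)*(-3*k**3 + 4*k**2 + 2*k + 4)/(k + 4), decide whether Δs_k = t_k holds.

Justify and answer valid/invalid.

s_(k+1) = (-3*k**4 - 17*k**3 - 19*k**2 + 11*k + 28)/(k + 5)
s_(k+1) − s_k = (-9*k**4 - 76*k**3 - 145*k**2 + 10*k + 52)/(k**2 + 9*k + 20)
(s_(k+1) − s_k) − t_k = (6*k**3 + 41*k**2 + 3*k - 8)/(k**2 + 9*k + 20)

Invalid: residual (6*k**3 + 41*k**2 + 3*k - 8)/(k**2 + 9*k + 20) ≠ 0.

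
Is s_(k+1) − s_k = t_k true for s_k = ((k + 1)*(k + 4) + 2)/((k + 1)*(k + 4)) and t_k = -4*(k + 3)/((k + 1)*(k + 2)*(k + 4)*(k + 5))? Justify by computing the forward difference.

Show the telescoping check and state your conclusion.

s_(k+1) = ((k + 2)*(k + 5) + 2)/((k + 2)*(k + 5))
s_(k+1) − s_k = 4*(-k - 3)/(k**4 + 12*k**3 + 49*k**2 + 78*k + 40)
(s_(k+1) − s_k) − t_k = 0

valid; difference matches t_k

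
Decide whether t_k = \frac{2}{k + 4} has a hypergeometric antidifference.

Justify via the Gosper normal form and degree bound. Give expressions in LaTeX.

Ratio r(k) = (k + 4)/(k + 5).
Normal form (A,B,C) = (k + 4, k + 5, 1).
Set up (k + 4)·f(k+1) − (k + 4)·f(k) − (1) = 0.
deg f ≤ 0 (via 1,1,0).
Generic f = c0 gives residual -1; -1 = 0 cannot hold, so t_k is not Gosper-summable.

No — t_k has no hypergeometric antidifference.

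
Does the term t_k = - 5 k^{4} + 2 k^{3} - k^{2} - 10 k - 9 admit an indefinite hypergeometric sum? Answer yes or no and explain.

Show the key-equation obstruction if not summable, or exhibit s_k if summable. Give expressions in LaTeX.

The ratio is (5*k**4 + 18*k**3 + 25*k**2 + 26*k + 23)/(5*k**4 - 2*k**3 + k**2 + 10*k + 9).
So A=1 and B=1, with C=k**4 - 2*k**3/5 + k**2/5 + 2*k + 9/5.
f must satisfy (1)·f(k+1) − (1)·f(k) = k**4 - 2*k**3/5 + k**2/5 + 2*k + 9/5.
Bound: deg f ≤ 5.
Coefficient equations give f(k) = k*(k**4 - 3*k**3 + 3*k**2 + 4*k + 4)/5.
Get s_k = R·t_k = k*(-k**4 + 3*k**3 - 3*k**2 - 4*k - 4) with R(k) = B(k−1)f(k)/C(k) = k*(k**4 - 3*k**3 + 3*k**2 + 4*k + 4)/(5*k**4 - 2*k**3 + k**2 + 10*k + 9).
Check: Δs_k = -5*k**4 + 2*k**3 - k**2 - 10*k - 9. ✓

Yes. s_k = k \left(- k^{4} + 3 k^{3} - 3 k^{2} - 4 k - 4\right).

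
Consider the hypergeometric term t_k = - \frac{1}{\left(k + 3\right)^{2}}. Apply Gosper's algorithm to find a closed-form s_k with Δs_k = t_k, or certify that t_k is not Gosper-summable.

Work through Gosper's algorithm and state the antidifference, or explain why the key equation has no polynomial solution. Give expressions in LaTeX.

none — t_k is not Gosper-summable

Ratio r(k) = (k + 3)**2/(k + 4)**2.
So A=k**2 + 6*k + 9 and B=k**2 + 8*k + 16, with C=1.
Set up (k**2 + 6*k + 9)·f(k+1) − (k**2 + 6*k + 9)·f(k) − (1) = 0.
Degrees (2,2,0) ⇒ d ≤ 0.
Write f(k) = c0. Then LHS − RHS = -1, requiring -1 = 0: contradictory. No certificate.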